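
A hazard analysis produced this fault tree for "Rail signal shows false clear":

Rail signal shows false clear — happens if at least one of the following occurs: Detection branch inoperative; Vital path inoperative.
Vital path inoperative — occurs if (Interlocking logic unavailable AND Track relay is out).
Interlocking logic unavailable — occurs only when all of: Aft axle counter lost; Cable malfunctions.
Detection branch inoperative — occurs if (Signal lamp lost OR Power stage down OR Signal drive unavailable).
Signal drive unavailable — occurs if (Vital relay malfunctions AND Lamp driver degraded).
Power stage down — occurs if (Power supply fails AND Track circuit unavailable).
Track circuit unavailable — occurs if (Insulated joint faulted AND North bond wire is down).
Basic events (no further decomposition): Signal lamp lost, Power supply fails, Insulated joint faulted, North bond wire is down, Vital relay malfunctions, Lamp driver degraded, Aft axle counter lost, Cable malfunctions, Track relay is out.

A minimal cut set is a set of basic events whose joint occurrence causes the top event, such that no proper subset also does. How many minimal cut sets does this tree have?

Track circuit unavailable [AND]: one cut set from each child combined → 1 × 1 = 1 cut set(s).
Power stage down [AND]: one cut set from each child combined → 1 × 1 = 1 cut set(s).
Signal drive unavailable [AND]: one cut set from each child combined → 1 × 1 = 1 cut set(s).
Detection branch inoperative [OR]: union of children's cut sets → 3 cut set(s).
Interlocking logic unavailable [AND]: one cut set from each child combined → 1 × 1 = 1 cut set(s).
Vital path inoperative [AND]: one cut set from each child combined → 1 × 1 = 1 cut set(s).
Rail signal shows false clear [OR]: union of children's cut sets → 4 cut set(s).
Minimal cut sets: {Signal lamp lost}; {Insulated joint faulted, North bond wire is down, Power supply fails}; {Lamp driver degraded, Vital relay malfunctions}; {Aft axle counter lost, Cable malfunctions, Track relay is out}.

4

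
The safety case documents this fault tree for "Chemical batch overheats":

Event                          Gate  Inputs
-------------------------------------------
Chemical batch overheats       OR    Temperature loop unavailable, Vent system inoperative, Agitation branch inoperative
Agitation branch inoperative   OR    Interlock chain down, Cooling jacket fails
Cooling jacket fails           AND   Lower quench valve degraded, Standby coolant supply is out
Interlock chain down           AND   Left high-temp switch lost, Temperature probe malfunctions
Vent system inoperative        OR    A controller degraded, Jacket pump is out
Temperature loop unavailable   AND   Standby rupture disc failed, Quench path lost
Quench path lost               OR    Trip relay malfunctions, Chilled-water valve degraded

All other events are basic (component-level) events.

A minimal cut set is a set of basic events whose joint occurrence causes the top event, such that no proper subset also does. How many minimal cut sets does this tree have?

Quench path lost [OR]: union of children's cut sets → 2 cut set(s).
Temperature loop unavailable [AND]: one cut set from each child combined → 1 × 2 = 2 cut set(s).
Vent system inoperative [OR]: union of children's cut sets → 2 cut set(s).
Interlock chain down [AND]: one cut set from each child combined → 1 × 1 = 1 cut set(s).
Cooling jacket fails [AND]: one cut set from each child combined → 1 × 1 = 1 cut set(s).
Agitation branch inoperative [OR]: union of children's cut sets → 2 cut set(s).
Chemical batch overheats [OR]: union of children's cut sets → 6 cut set(s).
Minimal cut sets: {Standby rupture disc failed, Trip relay malfunctions}; {Chilled-water valve degraded, Standby rupture disc failed}; {A controller degraded}; {Jacket pump is out}; {Left high-temp switch lost, Temperature probe malfunctions}; {Lower quench valve degraded, Standby coolant supply is out}.

6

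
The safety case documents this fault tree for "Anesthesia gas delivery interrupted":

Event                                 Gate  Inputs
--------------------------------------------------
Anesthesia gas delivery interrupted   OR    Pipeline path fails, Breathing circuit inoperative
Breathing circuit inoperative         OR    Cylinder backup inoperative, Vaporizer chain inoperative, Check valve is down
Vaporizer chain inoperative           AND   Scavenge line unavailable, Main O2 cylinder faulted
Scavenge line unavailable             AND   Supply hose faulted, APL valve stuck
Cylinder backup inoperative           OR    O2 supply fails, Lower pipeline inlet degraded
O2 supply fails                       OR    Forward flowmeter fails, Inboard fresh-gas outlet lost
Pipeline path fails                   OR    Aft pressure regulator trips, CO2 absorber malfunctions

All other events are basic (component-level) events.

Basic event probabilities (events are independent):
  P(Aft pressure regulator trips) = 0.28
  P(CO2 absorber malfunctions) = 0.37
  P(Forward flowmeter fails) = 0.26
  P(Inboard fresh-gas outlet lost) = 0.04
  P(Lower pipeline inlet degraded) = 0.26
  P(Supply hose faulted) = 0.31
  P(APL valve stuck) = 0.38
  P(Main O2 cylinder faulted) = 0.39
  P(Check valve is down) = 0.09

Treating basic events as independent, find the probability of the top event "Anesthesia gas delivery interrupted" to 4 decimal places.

P(Pipeline path fails) [OR] = 1 − (1−0.28) × (1−0.37) = 0.546400
P(O2 supply fails) [OR] = 1 − (1−0.26) × (1−0.04) = 0.289600
P(Cylinder backup inoperative) [OR] = 1 − (1−0.289600) × (1−0.26) = 0.474304
P(Scavenge line unavailable) [AND] = 0.31 × 0.38 = 0.117800
P(Vaporizer chain inoperative) [AND] = 0.117800 × 0.39 = 0.045942
P(Breathing circuit inoperative) [OR] = 1 − (1−0.474304) × (1−0.045942) × (1−0.09) = 0.543595
P(Anesthesia gas delivery interrupted) [OR] = 1 − (1−0.546400) × (1−0.543595) = 0.792975
Rounded to 4 decimal places: P(Anesthesia gas delivery interrupted) ≈ 0.7930.

0.7930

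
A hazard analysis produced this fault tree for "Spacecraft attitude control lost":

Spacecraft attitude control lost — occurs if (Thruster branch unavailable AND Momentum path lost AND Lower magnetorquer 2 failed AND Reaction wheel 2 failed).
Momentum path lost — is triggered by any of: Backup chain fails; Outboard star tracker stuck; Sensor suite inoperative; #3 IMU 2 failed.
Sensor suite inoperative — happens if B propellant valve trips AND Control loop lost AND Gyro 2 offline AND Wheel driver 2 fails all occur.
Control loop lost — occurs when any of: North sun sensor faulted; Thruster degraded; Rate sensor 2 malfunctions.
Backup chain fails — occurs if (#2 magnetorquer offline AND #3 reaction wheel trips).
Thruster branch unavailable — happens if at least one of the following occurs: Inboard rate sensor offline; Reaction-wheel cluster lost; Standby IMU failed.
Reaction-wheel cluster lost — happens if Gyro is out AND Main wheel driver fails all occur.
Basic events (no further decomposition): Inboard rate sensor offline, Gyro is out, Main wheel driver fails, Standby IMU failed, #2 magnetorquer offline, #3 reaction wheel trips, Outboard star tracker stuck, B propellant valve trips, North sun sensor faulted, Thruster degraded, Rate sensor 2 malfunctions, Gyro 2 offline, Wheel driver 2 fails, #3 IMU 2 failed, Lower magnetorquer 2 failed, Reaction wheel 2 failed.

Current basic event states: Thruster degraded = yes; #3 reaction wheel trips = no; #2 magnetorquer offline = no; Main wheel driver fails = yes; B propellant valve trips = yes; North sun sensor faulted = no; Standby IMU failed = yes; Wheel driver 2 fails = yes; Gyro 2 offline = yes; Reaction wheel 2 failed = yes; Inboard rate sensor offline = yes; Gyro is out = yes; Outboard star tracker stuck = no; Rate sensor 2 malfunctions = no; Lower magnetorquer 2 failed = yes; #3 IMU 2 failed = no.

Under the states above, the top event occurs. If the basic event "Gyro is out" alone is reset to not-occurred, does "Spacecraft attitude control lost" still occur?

Counterfactual: set "Gyro is out" to not occurred.
Reaction-wheel cluster lost [AND]: Gyro is out=not, Main wheel driver fails=occurs → not all inputs occur → does not occur.
Thruster branch unavailable [OR]: Inboard rate sensor offline=occurs, Reaction-wheel cluster lost=not, Standby IMU failed=occurs → at least one input occurs → occurs.
Backup chain fails [AND]: #2 magnetorquer offline=not, #3 reaction wheel trips=not → not all inputs occur → does not occur.
Control loop lost [OR]: North sun sensor faulted=not, Thruster degraded=occurs, Rate sensor 2 malfunctions=not → at least one input occurs → occurs.
Sensor suite inoperative [AND]: B propellant valve trips=occurs, Control loop lost=occurs, Gyro 2 offline=occurs, Wheel driver 2 fails=occurs → all inputs occur → occurs.
Momentum path lost [OR]: Backup chain fails=not, Outboard star tracker stuck=not, Sensor suite inoperative=occurs, #3 IMU 2 failed=not → at least one input occurs → occurs.
Spacecraft attitude control lost [AND]: Thruster branch unavailable=occurs, Momentum path lost=occurs, Lower magnetorquer 2 failed=occurs, Reaction wheel 2 failed=occurs → all inputs occur → occurs.

Yes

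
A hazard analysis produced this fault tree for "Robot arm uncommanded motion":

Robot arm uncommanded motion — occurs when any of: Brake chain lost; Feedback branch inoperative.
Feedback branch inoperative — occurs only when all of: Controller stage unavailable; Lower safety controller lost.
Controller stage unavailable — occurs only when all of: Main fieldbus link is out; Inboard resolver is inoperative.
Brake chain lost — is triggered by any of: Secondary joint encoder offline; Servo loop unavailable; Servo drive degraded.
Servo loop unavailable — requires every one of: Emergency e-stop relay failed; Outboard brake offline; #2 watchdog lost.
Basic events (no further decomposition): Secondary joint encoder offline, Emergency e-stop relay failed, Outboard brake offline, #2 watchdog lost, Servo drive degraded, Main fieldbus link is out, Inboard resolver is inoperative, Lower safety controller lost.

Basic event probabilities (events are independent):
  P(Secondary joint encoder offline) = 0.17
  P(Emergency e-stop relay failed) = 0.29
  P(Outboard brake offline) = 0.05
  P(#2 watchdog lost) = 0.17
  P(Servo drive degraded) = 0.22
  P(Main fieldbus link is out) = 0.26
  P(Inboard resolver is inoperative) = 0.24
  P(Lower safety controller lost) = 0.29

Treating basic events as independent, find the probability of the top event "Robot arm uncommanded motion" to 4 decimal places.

0.3659

P(Servo loop unavailable) [AND] = 0.29 × 0.05 × 0.17 = 0.002465
P(Brake chain lost) [OR] = 1 − (1−0.17) × (1−0.002465) × (1−0.22) = 0.354196
P(Controller stage unavailable) [AND] = 0.26 × 0.24 = 0.062400
P(Feedback branch inoperative) [AND] = 0.062400 × 0.29 = 0.018096
P(Robot arm uncommanded motion) [OR] = 1 − (1−0.354196) × (1−0.018096) = 0.365882
Rounded to 4 decimal places: P(Robot arm uncommanded motion) ≈ 0.3659.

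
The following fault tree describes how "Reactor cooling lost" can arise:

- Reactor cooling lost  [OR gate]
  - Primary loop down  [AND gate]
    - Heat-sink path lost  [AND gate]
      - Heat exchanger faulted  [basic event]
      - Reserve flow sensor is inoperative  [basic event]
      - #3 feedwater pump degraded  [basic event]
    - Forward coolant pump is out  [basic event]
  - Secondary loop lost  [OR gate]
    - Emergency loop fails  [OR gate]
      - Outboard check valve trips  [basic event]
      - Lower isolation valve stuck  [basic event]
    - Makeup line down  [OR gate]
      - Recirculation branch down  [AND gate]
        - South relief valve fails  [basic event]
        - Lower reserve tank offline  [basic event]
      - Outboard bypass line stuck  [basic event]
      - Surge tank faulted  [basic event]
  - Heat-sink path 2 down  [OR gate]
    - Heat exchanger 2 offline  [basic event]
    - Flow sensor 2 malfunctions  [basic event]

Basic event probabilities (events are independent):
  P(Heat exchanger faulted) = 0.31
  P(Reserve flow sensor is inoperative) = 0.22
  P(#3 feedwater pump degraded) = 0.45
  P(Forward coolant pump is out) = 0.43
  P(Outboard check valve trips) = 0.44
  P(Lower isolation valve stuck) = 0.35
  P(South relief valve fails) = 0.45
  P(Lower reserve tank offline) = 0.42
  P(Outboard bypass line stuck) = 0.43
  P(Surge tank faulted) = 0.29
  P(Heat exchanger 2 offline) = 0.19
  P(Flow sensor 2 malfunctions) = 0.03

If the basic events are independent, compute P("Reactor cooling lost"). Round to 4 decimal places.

P(Heat-sink path lost) [AND] = 0.31 × 0.22 × 0.45 = 0.030690
P(Primary loop down) [AND] = 0.030690 × 0.43 = 0.013197
P(Emergency loop fails) [OR] = 1 − (1−0.44) × (1−0.35) = 0.636000
P(Recirculation branch down) [AND] = 0.45 × 0.42 = 0.189000
P(Makeup line down) [OR] = 1 − (1−0.189000) × (1−0.43) × (1−0.29) = 0.671788
P(Secondary loop lost) [OR] = 1 − (1−0.636000) × (1−0.671788) = 0.880531
P(Heat-sink path 2 down) [OR] = 1 − (1−0.19) × (1−0.03) = 0.214300
P(Reactor cooling lost) [OR] = 1 − (1−0.013197) × (1−0.880531) × (1−0.214300) = 0.907372
Rounded to 4 decimal places: P(Reactor cooling lost) ≈ 0.9074.

0.9074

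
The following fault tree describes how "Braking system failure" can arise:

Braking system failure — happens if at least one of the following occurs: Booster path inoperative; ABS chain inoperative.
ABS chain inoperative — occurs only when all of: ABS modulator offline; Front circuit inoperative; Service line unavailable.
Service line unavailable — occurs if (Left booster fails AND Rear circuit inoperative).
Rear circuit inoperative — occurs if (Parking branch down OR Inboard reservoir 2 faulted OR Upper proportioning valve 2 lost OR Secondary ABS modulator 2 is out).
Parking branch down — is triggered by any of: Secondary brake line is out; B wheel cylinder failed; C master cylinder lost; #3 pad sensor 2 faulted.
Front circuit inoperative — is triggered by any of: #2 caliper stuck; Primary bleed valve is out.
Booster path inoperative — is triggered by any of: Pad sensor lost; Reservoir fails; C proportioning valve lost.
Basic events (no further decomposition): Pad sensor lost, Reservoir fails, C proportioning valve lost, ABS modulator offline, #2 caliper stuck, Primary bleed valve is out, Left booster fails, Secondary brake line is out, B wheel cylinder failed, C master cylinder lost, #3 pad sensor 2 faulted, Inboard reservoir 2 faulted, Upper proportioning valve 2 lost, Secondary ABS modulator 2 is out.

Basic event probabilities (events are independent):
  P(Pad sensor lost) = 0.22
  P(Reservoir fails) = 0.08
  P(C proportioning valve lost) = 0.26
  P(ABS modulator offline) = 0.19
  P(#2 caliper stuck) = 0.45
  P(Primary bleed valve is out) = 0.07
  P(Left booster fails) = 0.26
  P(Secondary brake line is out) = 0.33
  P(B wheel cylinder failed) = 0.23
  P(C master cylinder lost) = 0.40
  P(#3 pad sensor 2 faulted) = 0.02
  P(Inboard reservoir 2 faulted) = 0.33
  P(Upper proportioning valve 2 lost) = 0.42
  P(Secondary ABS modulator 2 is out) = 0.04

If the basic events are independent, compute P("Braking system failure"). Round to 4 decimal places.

P(Booster path inoperative) [OR] = 1 − (1−0.22) × (1−0.08) × (1−0.26) = 0.468976
P(Front circuit inoperative) [OR] = 1 − (1−0.45) × (1−0.07) = 0.488500
P(Parking branch down) [OR] = 1 − (1−0.33) × (1−0.23) × (1−0.40) × (1−0.02) = 0.696651
P(Rear circuit inoperative) [OR] = 1 − (1−0.696651) × (1−0.33) × (1−0.42) × (1−0.04) = 0.886834
P(Service line unavailable) [AND] = 0.26 × 0.886834 = 0.230577
P(ABS chain inoperative) [AND] = 0.19 × 0.488500 × 0.230577 = 0.021401
P(Braking system failure) [OR] = 1 − (1−0.468976) × (1−0.021401) = 0.480340
Rounded to 4 decimal places: P(Braking system failure) ≈ 0.4803.

0.4803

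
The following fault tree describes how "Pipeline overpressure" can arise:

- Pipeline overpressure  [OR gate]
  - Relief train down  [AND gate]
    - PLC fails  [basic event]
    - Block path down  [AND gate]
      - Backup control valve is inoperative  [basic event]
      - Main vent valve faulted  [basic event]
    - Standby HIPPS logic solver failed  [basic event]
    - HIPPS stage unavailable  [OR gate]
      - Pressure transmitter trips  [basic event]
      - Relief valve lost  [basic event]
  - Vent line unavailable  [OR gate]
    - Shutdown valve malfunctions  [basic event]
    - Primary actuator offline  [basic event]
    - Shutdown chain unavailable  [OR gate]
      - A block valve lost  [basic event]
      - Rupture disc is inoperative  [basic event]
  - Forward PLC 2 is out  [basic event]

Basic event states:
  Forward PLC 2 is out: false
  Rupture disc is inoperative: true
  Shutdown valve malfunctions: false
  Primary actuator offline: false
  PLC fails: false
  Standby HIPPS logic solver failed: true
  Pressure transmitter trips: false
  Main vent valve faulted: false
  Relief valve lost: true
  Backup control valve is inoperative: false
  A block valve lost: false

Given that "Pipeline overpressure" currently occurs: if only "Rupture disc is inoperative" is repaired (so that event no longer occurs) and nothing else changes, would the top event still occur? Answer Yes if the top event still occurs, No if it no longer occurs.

Counterfactual: set "Rupture disc is inoperative" to not occurred.
Block path down [AND]: Backup control valve is inoperative=not, Main vent valve faulted=not → not all inputs occur → does not occur.
HIPPS stage unavailable [OR]: Pressure transmitter trips=not, Relief valve lost=occurs → at least one input occurs → occurs.
Relief train down [AND]: PLC fails=not, Block path down=not, Standby HIPPS logic solver failed=occurs, HIPPS stage unavailable=occurs → not all inputs occur → does not occur.
Shutdown chain unavailable [OR]: A block valve lost=not, Rupture disc is inoperative=not → no input occurs → does not occur.
Vent line unavailable [OR]: Shutdown valve malfunctions=not, Primary actuator offline=not, Shutdown chain unavailable=not → no input occurs → does not occur.
Pipeline overpressure [OR]: Relief train down=not, Vent line unavailable=not, Forward PLC 2 is out=not → no input occurs → does not occur.

No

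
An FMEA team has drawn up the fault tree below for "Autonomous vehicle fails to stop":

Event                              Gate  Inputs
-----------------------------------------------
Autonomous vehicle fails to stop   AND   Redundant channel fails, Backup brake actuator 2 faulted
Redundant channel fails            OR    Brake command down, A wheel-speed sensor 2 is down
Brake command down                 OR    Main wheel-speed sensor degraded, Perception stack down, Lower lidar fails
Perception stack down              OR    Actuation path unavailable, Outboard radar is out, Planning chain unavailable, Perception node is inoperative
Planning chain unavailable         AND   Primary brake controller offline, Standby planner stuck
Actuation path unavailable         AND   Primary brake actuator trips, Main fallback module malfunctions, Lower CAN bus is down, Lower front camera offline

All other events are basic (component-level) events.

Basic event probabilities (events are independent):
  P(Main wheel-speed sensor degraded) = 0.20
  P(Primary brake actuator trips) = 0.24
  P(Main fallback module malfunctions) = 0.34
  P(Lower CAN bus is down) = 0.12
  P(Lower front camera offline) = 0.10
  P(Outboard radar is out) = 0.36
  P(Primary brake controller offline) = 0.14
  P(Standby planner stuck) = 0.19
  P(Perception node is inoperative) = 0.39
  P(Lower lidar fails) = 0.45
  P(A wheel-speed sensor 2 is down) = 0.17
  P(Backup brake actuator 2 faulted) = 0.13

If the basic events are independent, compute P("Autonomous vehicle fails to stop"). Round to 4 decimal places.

0.1120

P(Actuation path unavailable) [AND] = 0.24 × 0.34 × 0.12 × 0.10 = 0.000979
P(Planning chain unavailable) [AND] = 0.14 × 0.19 = 0.026600
P(Perception stack down) [OR] = 1 − (1−0.000979) × (1−0.36) × (1−0.026600) × (1−0.39) = 0.620357
P(Brake command down) [OR] = 1 − (1−0.20) × (1−0.620357) × (1−0.45) = 0.832957
P(Redundant channel fails) [OR] = 1 − (1−0.832957) × (1−0.17) = 0.861354
P(Autonomous vehicle fails to stop) [AND] = 0.861354 × 0.13 = 0.111976
Rounded to 4 decimal places: P(Autonomous vehicle fails to stop) ≈ 0.1120.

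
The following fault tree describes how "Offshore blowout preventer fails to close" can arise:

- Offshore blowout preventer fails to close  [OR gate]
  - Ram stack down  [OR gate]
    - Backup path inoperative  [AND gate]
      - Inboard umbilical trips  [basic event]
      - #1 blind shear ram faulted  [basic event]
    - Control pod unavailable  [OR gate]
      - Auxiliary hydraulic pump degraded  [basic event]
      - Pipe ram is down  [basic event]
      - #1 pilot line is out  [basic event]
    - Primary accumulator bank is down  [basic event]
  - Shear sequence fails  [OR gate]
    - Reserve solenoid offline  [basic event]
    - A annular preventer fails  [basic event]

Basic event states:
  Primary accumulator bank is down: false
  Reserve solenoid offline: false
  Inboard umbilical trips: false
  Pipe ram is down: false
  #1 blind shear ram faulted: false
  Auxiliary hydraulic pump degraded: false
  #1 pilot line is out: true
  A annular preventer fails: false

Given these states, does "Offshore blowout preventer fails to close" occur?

Yes

Backup path inoperative [AND]: Inboard umbilical trips=not, #1 blind shear ram faulted=not → not all inputs occur → does not occur.
Control pod unavailable [OR]: Auxiliary hydraulic pump degraded=not, Pipe ram is down=not, #1 pilot line is out=occurs → at least one input occurs → occurs.
Ram stack down [OR]: Backup path inoperative=not, Control pod unavailable=occurs, Primary accumulator bank is down=not → at least one input occurs → occurs.
Shear sequence fails [OR]: Reserve solenoid offline=not, A annular preventer fails=not → no input occurs → does not occur.
Offshore blowout preventer fails to close [OR]: Ram stack down=occurs, Shear sequence fails=not → at least one input occurs → occurs.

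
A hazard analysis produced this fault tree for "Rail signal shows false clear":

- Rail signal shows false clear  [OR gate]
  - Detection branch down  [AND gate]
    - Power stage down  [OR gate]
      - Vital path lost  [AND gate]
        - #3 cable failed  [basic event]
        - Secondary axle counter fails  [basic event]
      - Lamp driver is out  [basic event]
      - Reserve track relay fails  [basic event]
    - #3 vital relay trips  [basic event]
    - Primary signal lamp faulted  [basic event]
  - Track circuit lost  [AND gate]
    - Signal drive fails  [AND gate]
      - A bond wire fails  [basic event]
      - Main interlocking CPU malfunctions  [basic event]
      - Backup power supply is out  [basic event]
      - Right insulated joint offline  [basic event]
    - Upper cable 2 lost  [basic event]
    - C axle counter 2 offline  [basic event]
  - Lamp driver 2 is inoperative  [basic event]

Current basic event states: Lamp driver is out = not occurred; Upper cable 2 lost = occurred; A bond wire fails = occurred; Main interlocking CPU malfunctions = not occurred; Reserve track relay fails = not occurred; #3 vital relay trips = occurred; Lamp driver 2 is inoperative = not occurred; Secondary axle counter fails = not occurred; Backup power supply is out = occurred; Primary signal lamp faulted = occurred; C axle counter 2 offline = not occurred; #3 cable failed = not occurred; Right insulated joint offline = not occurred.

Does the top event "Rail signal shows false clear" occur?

No

Vital path lost [AND]: #3 cable failed=not, Secondary axle counter fails=not → not all inputs occur → does not occur.
Power stage down [OR]: Vital path lost=not, Lamp driver is out=not, Reserve track relay fails=not → no input occurs → does not occur.
Detection branch down [AND]: Power stage down=not, #3 vital relay trips=occurs, Primary signal lamp faulted=occurs → not all inputs occur → does not occur.
Signal drive fails [AND]: A bond wire fails=occurs, Main interlocking CPU malfunctions=not, Backup power supply is out=occurs, Right insulated joint offline=not → not all inputs occur → does not occur.
Track circuit lost [AND]: Signal drive fails=not, Upper cable 2 lost=occurs, C axle counter 2 offline=not → not all inputs occur → does not occur.
Rail signal shows false clear [OR]: Detection branch down=not, Track circuit lost=not, Lamp driver 2 is inoperative=not → no input occurs → does not occur.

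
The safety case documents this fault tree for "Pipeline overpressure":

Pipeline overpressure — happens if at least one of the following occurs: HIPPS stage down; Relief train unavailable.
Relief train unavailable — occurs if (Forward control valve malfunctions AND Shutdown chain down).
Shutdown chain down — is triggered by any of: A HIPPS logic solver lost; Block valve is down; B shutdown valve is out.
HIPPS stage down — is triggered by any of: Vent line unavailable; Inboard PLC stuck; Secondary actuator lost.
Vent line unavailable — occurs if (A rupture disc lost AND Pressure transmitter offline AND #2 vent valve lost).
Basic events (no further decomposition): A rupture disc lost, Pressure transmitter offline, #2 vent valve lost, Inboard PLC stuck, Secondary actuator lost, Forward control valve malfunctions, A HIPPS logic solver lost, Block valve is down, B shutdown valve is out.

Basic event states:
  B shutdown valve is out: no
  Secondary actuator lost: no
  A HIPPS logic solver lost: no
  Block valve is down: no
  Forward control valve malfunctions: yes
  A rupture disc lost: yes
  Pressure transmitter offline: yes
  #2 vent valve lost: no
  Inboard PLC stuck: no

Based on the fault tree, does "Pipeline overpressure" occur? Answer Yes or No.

Vent line unavailable [AND]: A rupture disc lost=occurs, Pressure transmitter offline=occurs, #2 vent valve lost=not → not all inputs occur → does not occur.
HIPPS stage down [OR]: Vent line unavailable=not, Inboard PLC stuck=not, Secondary actuator lost=not → no input occurs → does not occur.
Shutdown chain down [OR]: A HIPPS logic solver lost=not, Block valve is down=not, B shutdown valve is out=not → no input occurs → does not occur.
Relief train unavailable [AND]: Forward control valve malfunctions=occurs, Shutdown chain down=not → not all inputs occur → does not occur.
Pipeline overpressure [OR]: HIPPS stage down=not, Relief train unavailable=not → no input occurs → does not occur.

No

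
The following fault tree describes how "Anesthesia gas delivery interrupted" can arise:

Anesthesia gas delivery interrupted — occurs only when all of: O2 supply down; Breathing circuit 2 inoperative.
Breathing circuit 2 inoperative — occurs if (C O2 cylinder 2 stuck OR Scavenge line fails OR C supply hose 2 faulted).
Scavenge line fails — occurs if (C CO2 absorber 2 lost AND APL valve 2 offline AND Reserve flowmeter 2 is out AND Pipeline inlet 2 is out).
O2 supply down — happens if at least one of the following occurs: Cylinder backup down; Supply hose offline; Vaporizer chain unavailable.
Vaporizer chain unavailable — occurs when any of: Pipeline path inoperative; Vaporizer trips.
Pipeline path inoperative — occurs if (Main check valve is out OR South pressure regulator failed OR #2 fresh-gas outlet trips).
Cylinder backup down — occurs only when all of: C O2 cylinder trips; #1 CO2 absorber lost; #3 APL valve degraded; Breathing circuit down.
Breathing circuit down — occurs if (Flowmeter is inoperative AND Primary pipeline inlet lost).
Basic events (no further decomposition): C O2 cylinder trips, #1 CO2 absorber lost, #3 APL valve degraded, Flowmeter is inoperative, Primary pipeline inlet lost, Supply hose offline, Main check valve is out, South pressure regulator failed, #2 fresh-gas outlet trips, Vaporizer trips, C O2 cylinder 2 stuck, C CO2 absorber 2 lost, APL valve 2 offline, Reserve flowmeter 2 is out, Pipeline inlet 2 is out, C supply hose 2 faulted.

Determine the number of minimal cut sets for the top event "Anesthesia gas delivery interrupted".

18

Breathing circuit down [AND]: one cut set from each child combined → 1 × 1 = 1 cut set(s).
Cylinder backup down [AND]: one cut set from each child combined → 1 × 1 × 1 × 1 = 1 cut set(s).
Pipeline path inoperative [OR]: union of children's cut sets → 3 cut set(s).
Vaporizer chain unavailable [OR]: union of children's cut sets → 4 cut set(s).
O2 supply down [OR]: union of children's cut sets → 6 cut set(s).
Scavenge line fails [AND]: one cut set from each child combined → 1 × 1 × 1 × 1 = 1 cut set(s).
Breathing circuit 2 inoperative [OR]: union of children's cut sets → 3 cut set(s).
Anesthesia gas delivery interrupted [AND]: one cut set from each child combined → 6 × 3 = 18 cut set(s).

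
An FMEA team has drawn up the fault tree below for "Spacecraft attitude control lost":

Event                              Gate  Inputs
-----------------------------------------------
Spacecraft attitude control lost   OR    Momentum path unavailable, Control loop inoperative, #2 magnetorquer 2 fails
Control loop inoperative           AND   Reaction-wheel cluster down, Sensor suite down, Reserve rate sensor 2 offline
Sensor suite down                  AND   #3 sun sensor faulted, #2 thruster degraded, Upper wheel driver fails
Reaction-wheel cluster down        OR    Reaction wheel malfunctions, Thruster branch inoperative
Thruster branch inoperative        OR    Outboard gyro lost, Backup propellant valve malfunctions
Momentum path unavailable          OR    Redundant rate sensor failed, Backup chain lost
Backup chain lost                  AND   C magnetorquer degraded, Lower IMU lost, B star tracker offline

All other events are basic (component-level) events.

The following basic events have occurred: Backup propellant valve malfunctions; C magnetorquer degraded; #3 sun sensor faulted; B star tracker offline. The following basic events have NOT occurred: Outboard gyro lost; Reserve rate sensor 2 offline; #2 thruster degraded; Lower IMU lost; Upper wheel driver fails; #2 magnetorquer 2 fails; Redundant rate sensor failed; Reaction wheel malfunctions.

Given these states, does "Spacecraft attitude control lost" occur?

Backup chain lost [AND]: C magnetorquer degraded=occurs, Lower IMU lost=not, B star tracker offline=occurs → not all inputs occur → does not occur.
Momentum path unavailable [OR]: Redundant rate sensor failed=not, Backup chain lost=not → no input occurs → does not occur.
Thruster branch inoperative [OR]: Outboard gyro lost=not, Backup propellant valve malfunctions=occurs → at least one input occurs → occurs.
Reaction-wheel cluster down [OR]: Reaction wheel malfunctions=not, Thruster branch inoperative=occurs → at least one input occurs → occurs.
Sensor suite down [AND]: #3 sun sensor faulted=occurs, #2 thruster degraded=not, Upper wheel driver fails=not → not all inputs occur → does not occur.
Control loop inoperative [AND]: Reaction-wheel cluster down=occurs, Sensor suite down=not, Reserve rate sensor 2 offline=not → not all inputs occur → does not occur.
Spacecraft attitude control lost [OR]: Momentum path unavailable=not, Control loop inoperative=not, #2 magnetorquer 2 fails=not → no input occurs → does not occur.

No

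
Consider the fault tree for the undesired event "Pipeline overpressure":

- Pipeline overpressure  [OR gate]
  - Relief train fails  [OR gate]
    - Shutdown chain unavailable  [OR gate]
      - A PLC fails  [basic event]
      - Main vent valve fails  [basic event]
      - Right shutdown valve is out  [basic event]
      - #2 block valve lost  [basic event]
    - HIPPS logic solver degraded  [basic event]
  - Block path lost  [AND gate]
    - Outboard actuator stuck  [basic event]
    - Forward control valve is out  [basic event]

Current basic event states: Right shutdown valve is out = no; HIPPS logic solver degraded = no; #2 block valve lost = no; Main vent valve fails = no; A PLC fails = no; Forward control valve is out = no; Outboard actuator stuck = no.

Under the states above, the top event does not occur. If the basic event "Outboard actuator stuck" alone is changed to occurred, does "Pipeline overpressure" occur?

Counterfactual: set "Outboard actuator stuck" to occurred.
Shutdown chain unavailable [OR]: A PLC fails=not, Main vent valve fails=not, Right shutdown valve is out=not, #2 block valve lost=not → no input occurs → does not occur.
Relief train fails [OR]: Shutdown chain unavailable=not, HIPPS logic solver degraded=not → no input occurs → does not occur.
Block path lost [AND]: Outboard actuator stuck=occurs, Forward control valve is out=not → not all inputs occur → does not occur.
Pipeline overpressure [OR]: Relief train fails=not, Block path lost=not → no input occurs → does not occur.

No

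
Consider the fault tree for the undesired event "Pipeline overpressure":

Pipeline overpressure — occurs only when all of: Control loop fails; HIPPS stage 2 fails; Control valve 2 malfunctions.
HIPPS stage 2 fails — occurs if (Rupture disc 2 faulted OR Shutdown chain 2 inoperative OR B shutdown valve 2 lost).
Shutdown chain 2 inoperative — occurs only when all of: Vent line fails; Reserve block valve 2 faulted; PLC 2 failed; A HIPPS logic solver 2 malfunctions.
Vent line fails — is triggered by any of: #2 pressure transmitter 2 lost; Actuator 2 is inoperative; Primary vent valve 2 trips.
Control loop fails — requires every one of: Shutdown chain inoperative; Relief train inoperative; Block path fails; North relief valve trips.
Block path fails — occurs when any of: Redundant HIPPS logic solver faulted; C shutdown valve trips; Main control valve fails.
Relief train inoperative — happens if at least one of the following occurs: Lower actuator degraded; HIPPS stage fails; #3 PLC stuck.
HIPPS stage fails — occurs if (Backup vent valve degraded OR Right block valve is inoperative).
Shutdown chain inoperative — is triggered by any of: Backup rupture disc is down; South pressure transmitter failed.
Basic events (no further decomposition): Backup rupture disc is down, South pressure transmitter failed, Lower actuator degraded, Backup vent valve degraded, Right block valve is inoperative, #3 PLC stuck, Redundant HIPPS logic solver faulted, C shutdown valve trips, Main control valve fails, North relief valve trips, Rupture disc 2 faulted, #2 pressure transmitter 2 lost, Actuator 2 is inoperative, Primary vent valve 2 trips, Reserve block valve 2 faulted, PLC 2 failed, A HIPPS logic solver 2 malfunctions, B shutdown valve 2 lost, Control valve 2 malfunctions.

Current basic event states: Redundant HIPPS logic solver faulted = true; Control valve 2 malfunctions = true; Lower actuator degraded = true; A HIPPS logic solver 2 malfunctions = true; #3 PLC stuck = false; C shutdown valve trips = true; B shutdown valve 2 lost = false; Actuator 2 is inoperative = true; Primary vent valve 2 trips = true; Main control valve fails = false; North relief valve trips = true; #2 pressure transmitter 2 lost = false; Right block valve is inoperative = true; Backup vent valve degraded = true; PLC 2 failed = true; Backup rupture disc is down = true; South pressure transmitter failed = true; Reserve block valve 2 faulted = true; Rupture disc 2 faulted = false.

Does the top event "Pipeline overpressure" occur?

Yes

Shutdown chain inoperative [OR]: Backup rupture disc is down=occurs, South pressure transmitter failed=occurs → at least one input occurs → occurs.
HIPPS stage fails [OR]: Backup vent valve degraded=occurs, Right block valve is inoperative=occurs → at least one input occurs → occurs.
Relief train inoperative [OR]: Lower actuator degraded=occurs, HIPPS stage fails=occurs, #3 PLC stuck=not → at least one input occurs → occurs.
Block path fails [OR]: Redundant HIPPS logic solver faulted=occurs, C shutdown valve trips=occurs, Main control valve fails=not → at least one input occurs → occurs.
Control loop fails [AND]: Shutdown chain inoperative=occurs, Relief train inoperative=occurs, Block path fails=occurs, North relief valve trips=occurs → all inputs occur → occurs.
Vent line fails [OR]: #2 pressure transmitter 2 lost=not, Actuator 2 is inoperative=occurs, Primary vent valve 2 trips=occurs → at least one input occurs → occurs.
Shutdown chain 2 inoperative [AND]: Vent line fails=occurs, Reserve block valve 2 faulted=occurs, PLC 2 failed=occurs, A HIPPS logic solver 2 malfunctions=occurs → all inputs occur → occurs.
HIPPS stage 2 fails [OR]: Rupture disc 2 faulted=not, Shutdown chain 2 inoperative=occurs, B shutdown valve 2 lost=not → at least one input occurs → occurs.
Pipeline overpressure [AND]: Control loop fails=occurs, HIPPS stage 2 fails=occurs, Control valve 2 malfunctions=occurs → all inputs occur → occurs.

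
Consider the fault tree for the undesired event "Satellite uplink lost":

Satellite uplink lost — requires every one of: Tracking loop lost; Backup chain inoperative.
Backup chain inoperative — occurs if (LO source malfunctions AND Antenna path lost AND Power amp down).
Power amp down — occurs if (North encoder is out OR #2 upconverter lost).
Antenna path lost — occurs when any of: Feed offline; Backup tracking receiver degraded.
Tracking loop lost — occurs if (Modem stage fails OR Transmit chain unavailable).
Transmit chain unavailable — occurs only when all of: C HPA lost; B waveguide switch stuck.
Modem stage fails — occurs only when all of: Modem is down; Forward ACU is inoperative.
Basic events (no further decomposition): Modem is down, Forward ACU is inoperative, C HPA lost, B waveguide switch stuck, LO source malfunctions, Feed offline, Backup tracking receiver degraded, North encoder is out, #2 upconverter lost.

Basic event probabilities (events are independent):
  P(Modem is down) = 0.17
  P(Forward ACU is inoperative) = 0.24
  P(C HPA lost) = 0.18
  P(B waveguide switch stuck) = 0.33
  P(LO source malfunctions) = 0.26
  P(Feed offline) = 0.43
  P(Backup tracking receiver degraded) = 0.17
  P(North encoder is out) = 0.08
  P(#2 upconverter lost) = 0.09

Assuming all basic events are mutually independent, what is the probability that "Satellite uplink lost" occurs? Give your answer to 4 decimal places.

0.0022

P(Modem stage fails) [AND] = 0.17 × 0.24 = 0.040800
P(Transmit chain unavailable) [AND] = 0.18 × 0.33 = 0.059400
P(Tracking loop lost) [OR] = 1 − (1−0.040800) × (1−0.059400) = 0.097776
P(Antenna path lost) [OR] = 1 − (1−0.43) × (1−0.17) = 0.526900
P(Power amp down) [OR] = 1 − (1−0.08) × (1−0.09) = 0.162800
P(Backup chain inoperative) [AND] = 0.26 × 0.526900 × 0.162800 = 0.022303
P(Satellite uplink lost) [AND] = 0.097776 × 0.022303 = 0.002181
Rounded to 4 decimal places: P(Satellite uplink lost) ≈ 0.0022.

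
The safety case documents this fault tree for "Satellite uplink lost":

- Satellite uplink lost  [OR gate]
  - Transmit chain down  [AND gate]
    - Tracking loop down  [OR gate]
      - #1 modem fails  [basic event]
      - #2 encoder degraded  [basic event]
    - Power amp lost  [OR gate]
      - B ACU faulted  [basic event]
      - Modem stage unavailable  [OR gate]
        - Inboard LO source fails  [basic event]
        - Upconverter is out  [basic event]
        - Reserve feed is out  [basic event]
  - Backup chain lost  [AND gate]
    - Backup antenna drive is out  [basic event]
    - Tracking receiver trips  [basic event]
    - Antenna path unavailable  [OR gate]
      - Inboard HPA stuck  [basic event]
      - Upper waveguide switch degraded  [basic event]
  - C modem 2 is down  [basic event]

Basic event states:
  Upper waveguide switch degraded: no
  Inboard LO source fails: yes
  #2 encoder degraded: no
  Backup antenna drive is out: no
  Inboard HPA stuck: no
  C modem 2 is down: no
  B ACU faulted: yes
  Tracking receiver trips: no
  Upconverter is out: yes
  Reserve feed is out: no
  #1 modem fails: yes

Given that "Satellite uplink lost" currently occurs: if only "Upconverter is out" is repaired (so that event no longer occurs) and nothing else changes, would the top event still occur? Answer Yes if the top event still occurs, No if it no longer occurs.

Yes

Counterfactual: set "Upconverter is out" to not occurred.
Tracking loop down [OR]: #1 modem fails=occurs, #2 encoder degraded=not → at least one input occurs → occurs.
Modem stage unavailable [OR]: Inboard LO source fails=occurs, Upconverter is out=not, Reserve feed is out=not → at least one input occurs → occurs.
Power amp lost [OR]: B ACU faulted=occurs, Modem stage unavailable=occurs → at least one input occurs → occurs.
Transmit chain down [AND]: Tracking loop down=occurs, Power amp lost=occurs → all inputs occur → occurs.
Antenna path unavailable [OR]: Inboard HPA stuck=not, Upper waveguide switch degraded=not → no input occurs → does not occur.
Backup chain lost [AND]: Backup antenna drive is out=not, Tracking receiver trips=not, Antenna path unavailable=not → not all inputs occur → does not occur.
Satellite uplink lost [OR]: Transmit chain down=occurs, Backup chain lost=not, C modem 2 is down=not → at least one input occurs → occurs.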